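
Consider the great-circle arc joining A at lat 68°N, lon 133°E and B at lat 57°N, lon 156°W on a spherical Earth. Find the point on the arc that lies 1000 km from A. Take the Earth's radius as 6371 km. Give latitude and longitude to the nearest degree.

Write both endpoints as unit vectors p₁, p₂ with components (cos φ cos λ, cos φ sin λ, sin φ).
The central angle between the endpoints is δ = arccos(p₁·p₂) ≈ 0.566 rad (32.4°). The total great-circle distance is δ·R ≈ 0.566 × 6371 ≈ 3606 km, so the target fraction is f = 1000/3606 ≈ 0.277.
Interpolate at f ≈ 0.277 with slerp weights a = sin((1−f)δ)/sin δ ≈ 0.742, b = sin(fδ)/sin δ ≈ 0.291.
p = a·p₁ + b·p₂ ≈ (-0.335, 0.139, 0.932); φ = arcsin(p_z) ≈ 68.77°, λ = atan2(p_y, p_x) ≈ 157.49°.

≈ lat 69°N, lon 157°E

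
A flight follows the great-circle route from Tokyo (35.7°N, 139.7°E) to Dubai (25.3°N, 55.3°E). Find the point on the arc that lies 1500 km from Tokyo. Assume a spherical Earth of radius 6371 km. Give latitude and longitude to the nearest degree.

The haversine formula gives a central angle δ ≈ 1.244 rad (71.3°) between the endpoints. The total great-circle distance is δ·R ≈ 1.244 × 6371 ≈ 7925 km, so the target fraction is f = 1500/7925 ≈ 0.189.
Interpolate at f ≈ 0.189 with slerp weights a = sin((1−f)δ)/sin δ ≈ 0.893, b = sin(fδ)/sin δ ≈ 0.246.
p = a·p₁ + b·p₂ ≈ (-0.427, 0.652, 0.627); φ = arcsin(p_z) ≈ 38.80°, λ = atan2(p_y, p_x) ≈ 123.18°.

≈ 39°N, 123°E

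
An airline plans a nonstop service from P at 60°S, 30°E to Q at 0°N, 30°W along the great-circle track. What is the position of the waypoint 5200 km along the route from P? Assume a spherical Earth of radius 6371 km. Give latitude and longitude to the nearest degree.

≈ 25°S, 16°W

Convert each endpoint to a unit vector on the sphere (x = cos φ cos λ, y = cos φ sin λ, z = sin φ).
The central angle between the endpoints is δ = arccos(p₁·p₂) ≈ 1.318 rad (75.5°). The total great-circle distance is δ·R ≈ 1.318 × 6371 ≈ 8398 km, so the target fraction is f = 5200/8398 ≈ 0.619.
Interpolate at f ≈ 0.619 with slerp weights a = sin((1−f)δ)/sin δ ≈ 0.497, b = sin(fδ)/sin δ ≈ 0.752.
p = a·p₁ + b·p₂ ≈ (0.867, -0.252, -0.430); φ = arcsin(p_z) ≈ -25.49°, λ = atan2(p_y, p_x) ≈ -16.21°.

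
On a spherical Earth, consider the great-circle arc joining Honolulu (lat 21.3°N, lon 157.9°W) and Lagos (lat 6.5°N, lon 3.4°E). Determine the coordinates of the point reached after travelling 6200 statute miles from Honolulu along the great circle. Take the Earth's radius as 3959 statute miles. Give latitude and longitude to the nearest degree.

Convert each endpoint to a unit vector on the sphere (x = cos φ cos λ, y = cos φ sin λ, z = sin φ).
The central angle between the endpoints is δ = arccos(p₁·p₂) ≈ 2.560 rad (146.7°). The total great-circle distance is δ·R ≈ 2.560 × 3959 ≈ 10136 mi, so the target fraction is f = 6200/10136 ≈ 0.612.
Interpolate at f ≈ 0.612 with slerp weights a = sin((1−f)δ)/sin δ ≈ 1.527, b = sin(fδ)/sin δ ≈ 1.821.
p = a·p₁ + b·p₂ ≈ (0.488, -0.428, 0.761); φ = arcsin(p_z) ≈ 49.52°, λ = atan2(p_y, p_x) ≈ -41.22°.

≈ lat 50°N, lon 41°W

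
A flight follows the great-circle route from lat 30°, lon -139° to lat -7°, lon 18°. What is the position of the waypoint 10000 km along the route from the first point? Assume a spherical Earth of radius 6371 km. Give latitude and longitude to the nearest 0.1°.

≈ lat 35.6°, lon -24.7°

From cos δ = sin φ₁ sin φ₂ + cos φ₁ cos φ₂ cos Δλ, the central angle is δ ≈ 2.591 rad (148.4°). The total great-circle distance is δ·R ≈ 2.591 × 6371 ≈ 16507 km, so the target fraction is f = 10000/16507 ≈ 0.606.
Interpolate at f ≈ 0.606 with slerp weights a = sin((1−f)δ)/sin δ ≈ 1.630, b = sin(fδ)/sin δ ≈ 1.911.
p = a·p₁ + b·p₂ ≈ (0.739, -0.340, 0.582); φ = arcsin(p_z) ≈ 35.59°, λ = atan2(p_y, p_x) ≈ -24.70°.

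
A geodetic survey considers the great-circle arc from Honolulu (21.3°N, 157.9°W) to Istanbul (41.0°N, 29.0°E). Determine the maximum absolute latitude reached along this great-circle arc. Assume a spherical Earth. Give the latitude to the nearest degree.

The great circle lies in the plane with unit normal n̂ = (p₁ × p₂)/|p₁ × p₂|.
Here n̂_z ≈ -0.095; the vertex latitude is φ_max = arccos|n̂_z| ≈ 84.5°.
Check via Clairaut: cos φ_max = |cos φ₁| · sin C = cos(21.3°)·sin(5.9°) ≈ 0.095, again giving ≈ 84.5°.

≈ 85°N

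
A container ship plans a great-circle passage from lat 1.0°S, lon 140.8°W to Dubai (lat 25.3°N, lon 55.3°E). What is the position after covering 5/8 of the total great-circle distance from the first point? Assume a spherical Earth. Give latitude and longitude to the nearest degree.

The haversine formula gives a central angle δ ≈ 2.638 rad (151.2°) between the endpoints.
Interpolate at f = 5/8 with slerp weights a = sin((1−f)δ)/sin δ ≈ 1.732, b = sin(fδ)/sin δ ≈ 2.067.
p = a·p₁ + b·p₂ ≈ (-0.279, 0.441, 0.853); φ = arcsin(p_z) ≈ 58.54°, λ = atan2(p_y, p_x) ≈ 122.25°.

≈ lat 59°N, lon 122°E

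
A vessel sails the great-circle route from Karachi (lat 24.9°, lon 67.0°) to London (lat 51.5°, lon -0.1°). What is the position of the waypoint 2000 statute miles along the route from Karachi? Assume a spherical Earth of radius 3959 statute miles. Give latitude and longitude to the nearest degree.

Convert each endpoint to a unit vector on the sphere (x = cos φ cos λ, y = cos φ sin λ, z = sin φ).
The central angle between the endpoints is δ = arccos(p₁·p₂) ≈ 0.989 rad (56.7°). The total great-circle distance is δ·R ≈ 0.989 × 3959 ≈ 3917 mi, so the target fraction is f = 2000/3917 ≈ 0.511.
Interpolate at f ≈ 0.511 with slerp weights a = sin((1−f)δ)/sin δ ≈ 0.557, b = sin(fδ)/sin δ ≈ 0.579.
p = a·p₁ + b·p₂ ≈ (0.558, 0.464, 0.688); φ = arcsin(p_z) ≈ 43.45°, λ = atan2(p_y, p_x) ≈ 39.78°.

≈ lat 43°, lon 40°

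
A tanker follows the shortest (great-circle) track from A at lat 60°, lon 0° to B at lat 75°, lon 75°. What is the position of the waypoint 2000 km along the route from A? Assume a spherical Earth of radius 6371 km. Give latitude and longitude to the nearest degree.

≈ lat 73°, lon 33°

Convert each endpoint to a unit vector on the sphere (x = cos φ cos λ, y = cos φ sin λ, z = sin φ).
The central angle between the endpoints is δ = arccos(p₁·p₂) ≈ 0.516 rad (29.5°). The total great-circle distance is δ·R ≈ 0.516 × 6371 ≈ 3285 km, so the target fraction is f = 2000/3285 ≈ 0.609.
Interpolate at f ≈ 0.609 with slerp weights a = sin((1−f)δ)/sin δ ≈ 0.406, b = sin(fδ)/sin δ ≈ 0.626.
p = a·p₁ + b·p₂ ≈ (0.245, 0.157, 0.957); φ = arcsin(p_z) ≈ 73.09°, λ = atan2(p_y, p_x) ≈ 32.57°.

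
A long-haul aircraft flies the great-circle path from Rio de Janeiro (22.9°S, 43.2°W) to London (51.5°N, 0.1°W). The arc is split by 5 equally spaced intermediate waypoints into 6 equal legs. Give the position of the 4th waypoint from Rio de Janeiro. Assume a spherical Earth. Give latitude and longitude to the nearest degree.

Convert each endpoint to a unit vector on the sphere (x = cos φ cos λ, y = cos φ sin λ, z = sin φ).
The central angle between the endpoints is δ = arccos(p₁·p₂) ≈ 1.456 rad (83.4°).
Interpolate at f = 4/6 with slerp weights a = sin((1−f)δ)/sin δ ≈ 0.470, b = sin(fδ)/sin δ ≈ 0.831.
p = a·p₁ + b·p₂ ≈ (0.833, -0.297, 0.467); φ = arcsin(p_z) ≈ 27.87°, λ = atan2(p_y, p_x) ≈ -19.64°.

≈ 28°N, 20°W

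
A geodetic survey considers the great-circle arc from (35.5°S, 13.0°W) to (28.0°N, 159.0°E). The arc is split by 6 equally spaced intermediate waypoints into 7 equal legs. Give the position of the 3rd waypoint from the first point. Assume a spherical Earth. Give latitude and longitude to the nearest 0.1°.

The haversine formula gives a central angle δ ≈ 2.965 rad (169.9°) between the endpoints.
Interpolate at f = 3/7 with slerp weights a = sin((1−f)δ)/sin δ ≈ 5.649, b = sin(fδ)/sin δ ≈ 5.438.
p = a·p₁ + b·p₂ ≈ (-0.001, 0.686, -0.727); φ = arcsin(p_z) ≈ -46.67°, λ = atan2(p_y, p_x) ≈ 90.12°.

≈ (46.7°S, 90.1°E)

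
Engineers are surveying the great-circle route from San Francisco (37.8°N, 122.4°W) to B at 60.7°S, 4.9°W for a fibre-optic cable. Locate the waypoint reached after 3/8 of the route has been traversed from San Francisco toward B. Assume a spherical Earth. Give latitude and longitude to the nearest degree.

Convert each endpoint to a unit vector on the sphere (x = cos φ cos λ, y = cos φ sin λ, z = sin φ).
The central angle between the endpoints is δ = arccos(p₁·p₂) ≈ 2.365 rad (135.5°).
Interpolate at f = 3/8 with slerp weights a = sin((1−f)δ)/sin δ ≈ 1.420, b = sin(fδ)/sin δ ≈ 1.105.
p = a·p₁ + b·p₂ ≈ (-0.062, -0.994, -0.094); φ = arcsin(p_z) ≈ -5.37°, λ = atan2(p_y, p_x) ≈ -93.59°.

≈ 5°S, 94°W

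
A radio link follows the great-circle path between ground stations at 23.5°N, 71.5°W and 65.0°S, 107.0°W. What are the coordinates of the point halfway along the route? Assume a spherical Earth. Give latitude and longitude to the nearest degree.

≈ 22°S, 83°W

Convert each endpoint to a unit vector on the sphere (x = cos φ cos λ, y = cos φ sin λ, z = sin φ).
The central angle between the endpoints is δ = arccos(p₁·p₂) ≈ 1.617 rad (92.6°).
Interpolate at f = 1/2 with slerp weights a = sin((1−f)δ)/sin δ ≈ 0.724, b = sin(fδ)/sin δ ≈ 0.724.
p = a·p₁ + b·p₂ ≈ (0.121, -0.922, -0.367); φ = arcsin(p_z) ≈ -21.56°, λ = atan2(p_y, p_x) ≈ -82.51°.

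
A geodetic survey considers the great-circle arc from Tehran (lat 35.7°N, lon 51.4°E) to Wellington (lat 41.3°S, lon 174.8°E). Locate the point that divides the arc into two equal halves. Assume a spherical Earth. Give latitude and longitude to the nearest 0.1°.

≈ lat 5.9°S, lon 109.0°E

Write both endpoints as unit vectors p₁, p₂ with components (cos φ cos λ, cos φ sin λ, sin φ).
The central angle between the endpoints is δ = arccos(p₁·p₂) ≈ 2.376 rad (136.1°).
Interpolate at f = 1/2 with slerp weights a = sin((1−f)δ)/sin δ ≈ 1.339, b = sin(fδ)/sin δ ≈ 1.339.
p = a·p₁ + b·p₂ ≈ (-0.323, 0.941, -0.102); φ = arcsin(p_z) ≈ -5.87°, λ = atan2(p_y, p_x) ≈ 108.97°.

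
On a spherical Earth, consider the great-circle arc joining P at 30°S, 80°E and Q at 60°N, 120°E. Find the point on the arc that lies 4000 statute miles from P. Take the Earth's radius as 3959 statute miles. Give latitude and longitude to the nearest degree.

The haversine formula gives a central angle δ ≈ 1.672 rad (95.8°) between the endpoints. The total great-circle distance is δ·R ≈ 1.672 × 3959 ≈ 6621 mi, so the target fraction is f = 4000/6621 ≈ 0.604.
Interpolate at f ≈ 0.604 with slerp weights a = sin((1−f)δ)/sin δ ≈ 0.618, b = sin(fδ)/sin δ ≈ 0.851.
p = a·p₁ + b·p₂ ≈ (-0.120, 0.896, 0.428); φ = arcsin(p_z) ≈ 25.37°, λ = atan2(p_y, p_x) ≈ 97.63°.

≈ 25°N, 98°E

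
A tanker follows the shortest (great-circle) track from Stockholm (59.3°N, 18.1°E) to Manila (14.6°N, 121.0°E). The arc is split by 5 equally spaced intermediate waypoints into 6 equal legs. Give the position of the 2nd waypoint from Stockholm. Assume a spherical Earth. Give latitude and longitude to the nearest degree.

Write both endpoints as unit vectors p₁, p₂ with components (cos φ cos λ, cos φ sin λ, sin φ).
The central angle between the endpoints is δ = arccos(p₁·p₂) ≈ 1.464 rad (83.9°).
Interpolate at f = 2/6 with slerp weights a = sin((1−f)δ)/sin δ ≈ 0.833, b = sin(fδ)/sin δ ≈ 0.472.
p = a·p₁ + b·p₂ ≈ (0.169, 0.523, 0.835); φ = arcsin(p_z) ≈ 56.63°, λ = atan2(p_y, p_x) ≈ 72.08°.

≈ 57°N, 72°E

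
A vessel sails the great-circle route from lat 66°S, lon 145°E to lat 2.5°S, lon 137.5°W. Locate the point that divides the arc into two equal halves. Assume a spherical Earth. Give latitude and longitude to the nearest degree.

Write both endpoints as unit vectors p₁, p₂ with components (cos φ cos λ, cos φ sin λ, sin φ).
The central angle between the endpoints is δ = arccos(p₁·p₂) ≈ 1.443 rad (82.7°).
Interpolate at f = 1/2 with slerp weights a = sin((1−f)δ)/sin δ ≈ 0.666, b = sin(fδ)/sin δ ≈ 0.666.
p = a·p₁ + b·p₂ ≈ (-0.712, -0.294, -0.637); φ = arcsin(p_z) ≈ -39.59°, λ = atan2(p_y, p_x) ≈ -157.57°.

≈ lat 40°S, lon 158°W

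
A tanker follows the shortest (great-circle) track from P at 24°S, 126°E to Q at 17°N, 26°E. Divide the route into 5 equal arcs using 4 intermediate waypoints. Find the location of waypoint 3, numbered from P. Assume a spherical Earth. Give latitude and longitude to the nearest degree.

≈ 1°S, 65°E

Write both endpoints as unit vectors p₁, p₂ with components (cos φ cos λ, cos φ sin λ, sin φ).
The central angle between the endpoints is δ = arccos(p₁·p₂) ≈ 1.845 rad (105.7°).
Interpolate at f = 3/5 with slerp weights a = sin((1−f)δ)/sin δ ≈ 0.699, b = sin(fδ)/sin δ ≈ 0.929.
p = a·p₁ + b·p₂ ≈ (0.423, 0.906, -0.013); φ = arcsin(p_z) ≈ -0.72°, λ = atan2(p_y, p_x) ≈ 64.96°.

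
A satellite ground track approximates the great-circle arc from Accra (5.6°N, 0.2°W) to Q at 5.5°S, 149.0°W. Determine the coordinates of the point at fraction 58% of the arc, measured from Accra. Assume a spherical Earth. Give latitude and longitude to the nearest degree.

≈ 1°S, 86°W

Convert each endpoint to a unit vector on the sphere (x = cos φ cos λ, y = cos φ sin λ, z = sin φ).
The central angle between the endpoints is δ = arccos(p₁·p₂) ≈ 2.600 rad (148.9°).
Interpolate at f = 0.58 with slerp weights a = sin((1−f)δ)/sin δ ≈ 1.721, b = sin(fδ)/sin δ ≈ 1.935.
p = a·p₁ + b·p₂ ≈ (0.061, -0.998, -0.018); φ = arcsin(p_z) ≈ -1.01°, λ = atan2(p_y, p_x) ≈ -86.47°.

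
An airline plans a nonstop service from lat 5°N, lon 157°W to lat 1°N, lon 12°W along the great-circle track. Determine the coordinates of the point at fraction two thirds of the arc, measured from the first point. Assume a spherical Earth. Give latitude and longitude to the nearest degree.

The haversine formula gives a central angle δ ≈ 2.522 rad (144.5°) between the endpoints.
Interpolate at f = 2/3 with slerp weights a = sin((1−f)δ)/sin δ ≈ 1.284, b = sin(fδ)/sin δ ≈ 1.713.
p = a·p₁ + b·p₂ ≈ (0.497, -0.856, 0.142); φ = arcsin(p_z) ≈ 8.15°, λ = atan2(p_y, p_x) ≈ -59.84°.

≈ lat 8°N, lon 60°W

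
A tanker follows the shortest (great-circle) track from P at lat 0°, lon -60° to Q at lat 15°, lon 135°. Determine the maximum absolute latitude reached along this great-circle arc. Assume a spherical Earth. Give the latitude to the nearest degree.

≈ 46°

The great circle lies in the plane with unit normal n̂ = (p₁ × p₂)/|p₁ × p₂|.
Here n̂_z ≈ -0.695; the vertex latitude is φ_max = arccos|n̂_z| ≈ 46.0°.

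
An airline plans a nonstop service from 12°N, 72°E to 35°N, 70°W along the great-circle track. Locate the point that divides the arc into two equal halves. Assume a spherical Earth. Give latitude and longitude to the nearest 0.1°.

Convert each endpoint to a unit vector on the sphere (x = cos φ cos λ, y = cos φ sin λ, z = sin φ).
The central angle between the endpoints is δ = arccos(p₁·p₂) ≈ 2.108 rad (120.8°).
Interpolate at f = 1/2 with slerp weights a = sin((1−f)δ)/sin δ ≈ 1.012, b = sin(fδ)/sin δ ≈ 1.012.
p = a·p₁ + b·p₂ ≈ (0.590, 0.163, 0.791); φ = arcsin(p_z) ≈ 52.29°, λ = atan2(p_y, p_x) ≈ 15.41°.

≈ 52.3°N, 15.4°E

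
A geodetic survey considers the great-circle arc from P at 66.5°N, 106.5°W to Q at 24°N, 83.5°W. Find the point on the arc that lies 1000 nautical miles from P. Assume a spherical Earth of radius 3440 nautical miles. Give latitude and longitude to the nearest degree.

≈ 51°N, 93°W

Convert each endpoint to a unit vector on the sphere (x = cos φ cos λ, y = cos φ sin λ, z = sin φ).
The central angle between the endpoints is δ = arccos(p₁·p₂) ≈ 0.784 rad (44.9°). The total great-circle distance is δ·R ≈ 0.784 × 3440 ≈ 2696 nmi, so the target fraction is f = 1000/2696 ≈ 0.371.
Interpolate at f ≈ 0.371 with slerp weights a = sin((1−f)δ)/sin δ ≈ 0.670, b = sin(fδ)/sin δ ≈ 0.406.
p = a·p₁ + b·p₂ ≈ (-0.034, -0.625, 0.780); φ = arcsin(p_z) ≈ 51.26°, λ = atan2(p_y, p_x) ≈ -93.11°.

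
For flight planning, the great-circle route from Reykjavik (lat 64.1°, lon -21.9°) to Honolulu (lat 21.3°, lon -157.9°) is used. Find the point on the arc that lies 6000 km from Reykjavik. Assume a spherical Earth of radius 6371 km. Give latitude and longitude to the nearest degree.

≈ lat 53°, lon -141°

Write both endpoints as unit vectors p₁, p₂ with components (cos φ cos λ, cos φ sin λ, sin φ).
The central angle between the endpoints is δ = arccos(p₁·p₂) ≈ 1.537 rad (88.1°). The total great-circle distance is δ·R ≈ 1.537 × 6371 ≈ 9791 km, so the target fraction is f = 6000/9791 ≈ 0.613.
Interpolate at f ≈ 0.613 with slerp weights a = sin((1−f)δ)/sin δ ≈ 0.561, b = sin(fδ)/sin δ ≈ 0.809.
p = a·p₁ + b·p₂ ≈ (-0.471, -0.375, 0.798); φ = arcsin(p_z) ≈ 52.98°, λ = atan2(p_y, p_x) ≈ -141.48°.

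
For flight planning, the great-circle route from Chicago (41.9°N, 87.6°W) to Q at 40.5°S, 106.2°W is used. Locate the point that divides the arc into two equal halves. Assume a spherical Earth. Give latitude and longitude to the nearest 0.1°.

≈ 0.7°N, 97.0°W

The haversine formula gives a central angle δ ≈ 1.468 rad (84.1°) between the endpoints.
Interpolate at f = 1/2 with slerp weights a = sin((1−f)δ)/sin δ ≈ 0.673, b = sin(fδ)/sin δ ≈ 0.673.
p = a·p₁ + b·p₂ ≈ (-0.122, -0.992, 0.012); φ = arcsin(p_z) ≈ 0.71°, λ = atan2(p_y, p_x) ≈ -97.00°.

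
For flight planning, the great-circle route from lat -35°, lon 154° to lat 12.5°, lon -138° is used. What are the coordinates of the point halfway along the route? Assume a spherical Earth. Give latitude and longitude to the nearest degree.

≈ lat -13°, lon -169°

Write both endpoints as unit vectors p₁, p₂ with components (cos φ cos λ, cos φ sin λ, sin φ).
The central angle between the endpoints is δ = arccos(p₁·p₂) ≈ 1.394 rad (79.9°).
Interpolate at f = 1/2 with slerp weights a = sin((1−f)δ)/sin δ ≈ 0.652, b = sin(fδ)/sin δ ≈ 0.652.
p = a·p₁ + b·p₂ ≈ (-0.953, -0.192, -0.233); φ = arcsin(p_z) ≈ -13.47°, λ = atan2(p_y, p_x) ≈ -168.62°.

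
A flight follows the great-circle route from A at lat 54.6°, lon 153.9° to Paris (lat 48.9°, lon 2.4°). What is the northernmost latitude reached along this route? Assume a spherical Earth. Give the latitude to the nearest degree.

The great circle lies in the plane with unit normal n̂ = (p₁ × p₂)/|p₁ × p₂|.
Here n̂_z ≈ -0.189; the vertex latitude is φ_max = arccos|n̂_z| ≈ 79.1°.
Check via Clairaut: cos φ_max = |cos φ₁| · sin C = cos(54.6°)·sin(19.1°) ≈ 0.189, again giving ≈ 79.1°.

≈ 79°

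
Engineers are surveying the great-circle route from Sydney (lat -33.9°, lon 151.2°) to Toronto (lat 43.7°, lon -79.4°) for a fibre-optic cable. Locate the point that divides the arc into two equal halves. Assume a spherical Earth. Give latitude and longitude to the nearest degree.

Write both endpoints as unit vectors p₁, p₂ with components (cos φ cos λ, cos φ sin λ, sin φ).
The central angle between the endpoints is δ = arccos(p₁·p₂) ≈ 2.444 rad (140.0°).
Interpolate at f = 1/2 with slerp weights a = sin((1−f)δ)/sin δ ≈ 1.462, b = sin(fδ)/sin δ ≈ 1.462.
p = a·p₁ + b·p₂ ≈ (-0.869, -0.454, 0.195); φ = arcsin(p_z) ≈ 11.23°, λ = atan2(p_y, p_x) ≈ -152.40°.

≈ lat 11°, lon -152°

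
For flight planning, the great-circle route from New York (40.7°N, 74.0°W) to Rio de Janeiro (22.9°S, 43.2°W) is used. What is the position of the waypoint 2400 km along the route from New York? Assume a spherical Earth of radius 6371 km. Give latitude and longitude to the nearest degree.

≈ 21°N, 63°W

Write both endpoints as unit vectors p₁, p₂ with components (cos φ cos λ, cos φ sin λ, sin φ).
The central angle between the endpoints is δ = arccos(p₁·p₂) ≈ 1.217 rad (69.7°). The total great-circle distance is δ·R ≈ 1.217 × 6371 ≈ 7756 km, so the target fraction is f = 2400/7756 ≈ 0.309.
Interpolate at f ≈ 0.309 with slerp weights a = sin((1−f)δ)/sin δ ≈ 0.794, b = sin(fδ)/sin δ ≈ 0.392.
p = a·p₁ + b·p₂ ≈ (0.429, -0.826, 0.365); φ = arcsin(p_z) ≈ 21.43°, λ = atan2(p_y, p_x) ≈ -62.54°.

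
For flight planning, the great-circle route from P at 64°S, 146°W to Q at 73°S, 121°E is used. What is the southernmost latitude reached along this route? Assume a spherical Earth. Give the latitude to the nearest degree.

The great circle lies in the plane with unit normal n̂ = (p₁ × p₂)/|p₁ × p₂|.
Here n̂_z ≈ -0.245; the vertex latitude is φ_max = arccos|n̂_z| ≈ 75.8°.
Check via Clairaut: cos φ_max = |cos φ₁| · sin C = cos(64.0°)·sin(146.0°) ≈ 0.245, again giving ≈ 75.8°.

≈ 76°S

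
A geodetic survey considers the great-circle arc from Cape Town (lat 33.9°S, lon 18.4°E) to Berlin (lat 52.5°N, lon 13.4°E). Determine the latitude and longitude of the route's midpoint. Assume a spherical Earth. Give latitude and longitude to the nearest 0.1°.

Write both endpoints as unit vectors p₁, p₂ with components (cos φ cos λ, cos φ sin λ, sin φ).
The central angle between the endpoints is δ = arccos(p₁·p₂) ≈ 1.510 rad (86.5°).
Interpolate at f = 1/2 with slerp weights a = sin((1−f)δ)/sin δ ≈ 0.687, b = sin(fδ)/sin δ ≈ 0.687.
p = a·p₁ + b·p₂ ≈ (0.947, 0.277, 0.162); φ = arcsin(p_z) ≈ 9.31°, λ = atan2(p_y, p_x) ≈ 16.28°.

≈ lat 9.3°N, lon 16.3°E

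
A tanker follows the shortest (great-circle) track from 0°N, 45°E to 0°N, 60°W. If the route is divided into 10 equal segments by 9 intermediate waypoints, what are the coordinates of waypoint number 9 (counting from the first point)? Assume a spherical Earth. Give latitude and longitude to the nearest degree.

The haversine formula gives a central angle δ ≈ 1.833 rad (105.0°) between the endpoints.
Interpolate at f = 9/10 with slerp weights a = sin((1−f)δ)/sin δ ≈ 0.189, b = sin(fδ)/sin δ ≈ 1.032.
p = a·p₁ + b·p₂ ≈ (0.649, -0.760, 0.000); φ = arcsin(p_z) ≈ 0.00°, λ = atan2(p_y, p_x) ≈ -49.50°.

≈ 0°N, 50°W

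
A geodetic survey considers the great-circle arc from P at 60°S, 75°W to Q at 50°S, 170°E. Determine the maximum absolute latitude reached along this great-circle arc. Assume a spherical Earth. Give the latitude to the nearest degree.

The great circle lies in the plane with unit normal n̂ = (p₁ × p₂)/|p₁ × p₂|.
Here n̂_z ≈ -0.343; the vertex latitude is φ_max = arccos|n̂_z| ≈ 69.9°.

≈ 70°S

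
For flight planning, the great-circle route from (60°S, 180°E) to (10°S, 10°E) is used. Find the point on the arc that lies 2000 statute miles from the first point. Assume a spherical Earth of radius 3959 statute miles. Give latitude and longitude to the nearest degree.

≈ (85°S, 106°E)

Convert each endpoint to a unit vector on the sphere (x = cos φ cos λ, y = cos φ sin λ, z = sin φ).
The central angle between the endpoints is δ = arccos(p₁·p₂) ≈ 1.912 rad (109.5°). The total great-circle distance is δ·R ≈ 1.912 × 3959 ≈ 7569 mi, so the target fraction is f = 2000/7569 ≈ 0.264.
Interpolate at f ≈ 0.264 with slerp weights a = sin((1−f)δ)/sin δ ≈ 1.047, b = sin(fδ)/sin δ ≈ 0.514.
p = a·p₁ + b·p₂ ≈ (-0.025, 0.088, -0.996); φ = arcsin(p_z) ≈ -84.75°, λ = atan2(p_y, p_x) ≈ 106.12°.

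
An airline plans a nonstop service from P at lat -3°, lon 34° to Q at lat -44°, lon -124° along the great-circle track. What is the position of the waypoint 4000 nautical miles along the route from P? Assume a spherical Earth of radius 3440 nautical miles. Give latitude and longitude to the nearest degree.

The haversine formula gives a central angle δ ≈ 2.252 rad (129.0°) between the endpoints. The total great-circle distance is δ·R ≈ 2.252 × 3440 ≈ 7747 nmi, so the target fraction is f = 4000/7747 ≈ 0.516.
Interpolate at f ≈ 0.516 with slerp weights a = sin((1−f)δ)/sin δ ≈ 1.141, b = sin(fδ)/sin δ ≈ 1.182.
p = a·p₁ + b·p₂ ≈ (0.469, -0.068, -0.881); φ = arcsin(p_z) ≈ -61.70°, λ = atan2(p_y, p_x) ≈ -8.20°.

≈ lat -62°, lon -8°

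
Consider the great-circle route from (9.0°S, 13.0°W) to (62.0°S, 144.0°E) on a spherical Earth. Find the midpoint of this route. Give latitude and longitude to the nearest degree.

≈ (61°S, 5°E)

Write both endpoints as unit vectors p₁, p₂ with components (cos φ cos λ, cos φ sin λ, sin φ).
The central angle between the endpoints is δ = arccos(p₁·p₂) ≈ 1.864 rad (106.8°).
Interpolate at f = 1/2 with slerp weights a = sin((1−f)δ)/sin δ ≈ 0.838, b = sin(fδ)/sin δ ≈ 0.838.
p = a·p₁ + b·p₂ ≈ (0.488, 0.045, -0.871); φ = arcsin(p_z) ≈ -60.63°, λ = atan2(p_y, p_x) ≈ 5.27°.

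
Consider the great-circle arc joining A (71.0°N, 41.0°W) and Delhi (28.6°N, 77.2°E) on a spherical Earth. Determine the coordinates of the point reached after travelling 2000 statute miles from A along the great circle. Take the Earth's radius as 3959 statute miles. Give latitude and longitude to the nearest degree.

Write both endpoints as unit vectors p₁, p₂ with components (cos φ cos λ, cos φ sin λ, sin φ).
The central angle between the endpoints is δ = arccos(p₁·p₂) ≈ 1.248 rad (71.5°). The total great-circle distance is δ·R ≈ 1.248 × 3959 ≈ 4940 mi, so the target fraction is f = 2000/4940 ≈ 0.405.
Interpolate at f ≈ 0.405 with slerp weights a = sin((1−f)δ)/sin δ ≈ 0.713, b = sin(fδ)/sin δ ≈ 0.510.
p = a·p₁ + b·p₂ ≈ (0.274, 0.285, 0.918); φ = arcsin(p_z) ≈ 66.71°, λ = atan2(p_y, p_x) ≈ 46.04°.

≈ (67°N, 46°E)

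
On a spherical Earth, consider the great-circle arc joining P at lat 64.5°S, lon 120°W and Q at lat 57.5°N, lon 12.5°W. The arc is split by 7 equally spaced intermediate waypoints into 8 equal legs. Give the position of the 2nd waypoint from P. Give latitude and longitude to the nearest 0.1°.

From cos δ = sin φ₁ sin φ₂ + cos φ₁ cos φ₂ cos Δλ, the central angle is δ ≈ 2.551 rad (146.2°).
Interpolate at f = 2/8 with slerp weights a = sin((1−f)δ)/sin δ ≈ 1.692, b = sin(fδ)/sin δ ≈ 1.070.
p = a·p₁ + b·p₂ ≈ (0.197, -0.755, -0.625); φ = arcsin(p_z) ≈ -38.69°, λ = atan2(p_y, p_x) ≈ -75.39°.

≈ lat 38.7°S, lon 75.4°W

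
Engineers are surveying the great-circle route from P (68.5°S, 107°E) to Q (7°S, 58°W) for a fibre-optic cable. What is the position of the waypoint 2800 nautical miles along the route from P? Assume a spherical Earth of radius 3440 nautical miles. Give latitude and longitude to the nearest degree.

≈ (64°S, 47°W)

From cos δ = sin φ₁ sin φ₂ + cos φ₁ cos φ₂ cos Δλ, the central angle is δ ≈ 1.811 rad (103.8°). The total great-circle distance is δ·R ≈ 1.811 × 3440 ≈ 6230 nmi, so the target fraction is f = 2800/6230 ≈ 0.449.
Interpolate at f ≈ 0.449 with slerp weights a = sin((1−f)δ)/sin δ ≈ 0.865, b = sin(fδ)/sin δ ≈ 0.749.
p = a·p₁ + b·p₂ ≈ (0.301, -0.327, -0.896); φ = arcsin(p_z) ≈ -63.61°, λ = atan2(p_y, p_x) ≈ -47.36°.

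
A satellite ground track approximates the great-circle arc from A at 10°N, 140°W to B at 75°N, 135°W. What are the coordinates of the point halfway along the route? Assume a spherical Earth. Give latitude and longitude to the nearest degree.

≈ 43°N, 139°W

Convert each endpoint to a unit vector on the sphere (x = cos φ cos λ, y = cos φ sin λ, z = sin φ).
The central angle between the endpoints is δ = arccos(p₁·p₂) ≈ 1.136 rad (65.1°).
Interpolate at f = 1/2 with slerp weights a = sin((1−f)δ)/sin δ ≈ 0.593, b = sin(fδ)/sin δ ≈ 0.593.
p = a·p₁ + b·p₂ ≈ (-0.556, -0.484, 0.676); φ = arcsin(p_z) ≈ 42.52°, λ = atan2(p_y, p_x) ≈ -138.96°.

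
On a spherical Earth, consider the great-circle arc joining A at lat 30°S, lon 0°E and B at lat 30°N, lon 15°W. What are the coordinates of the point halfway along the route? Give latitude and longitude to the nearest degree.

Write both endpoints as unit vectors p₁, p₂ with components (cos φ cos λ, cos φ sin λ, sin φ).
The central angle between the endpoints is δ = arccos(p₁·p₂) ≈ 1.076 rad (61.7°).
Interpolate at f = 1/2 with slerp weights a = sin((1−f)δ)/sin δ ≈ 0.582, b = sin(fδ)/sin δ ≈ 0.582.
p = a·p₁ + b·p₂ ≈ (0.991, -0.131, 0.000); φ = arcsin(p_z) ≈ 0.00°, λ = atan2(p_y, p_x) ≈ -7.50°.

≈ lat 0°N, lon 8°W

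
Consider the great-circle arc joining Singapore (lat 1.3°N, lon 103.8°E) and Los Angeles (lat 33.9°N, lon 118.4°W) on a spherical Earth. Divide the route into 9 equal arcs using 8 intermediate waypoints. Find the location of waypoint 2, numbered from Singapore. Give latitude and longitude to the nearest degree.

≈ lat 21°N, lon 125°E

The haversine formula gives a central angle δ ≈ 2.217 rad (127.0°) between the endpoints.
Interpolate at f = 2/9 with slerp weights a = sin((1−f)δ)/sin δ ≈ 1.238, b = sin(fδ)/sin δ ≈ 0.592.
p = a·p₁ + b·p₂ ≈ (-0.529, 0.769, 0.358); φ = arcsin(p_z) ≈ 21.01°, λ = atan2(p_y, p_x) ≈ 124.52°.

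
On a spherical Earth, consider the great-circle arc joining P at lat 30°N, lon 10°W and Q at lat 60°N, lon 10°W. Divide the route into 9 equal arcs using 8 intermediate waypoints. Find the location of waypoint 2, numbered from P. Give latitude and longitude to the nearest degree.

The haversine formula gives a central angle δ ≈ 0.524 rad (30.0°) between the endpoints.
Interpolate at f = 2/9 with slerp weights a = sin((1−f)δ)/sin δ ≈ 0.792, b = sin(fδ)/sin δ ≈ 0.232.
p = a·p₁ + b·p₂ ≈ (0.790, -0.139, 0.597); φ = arcsin(p_z) ≈ 36.67°, λ = atan2(p_y, p_x) ≈ -10.00°.

≈ lat 37°N, lon 10°W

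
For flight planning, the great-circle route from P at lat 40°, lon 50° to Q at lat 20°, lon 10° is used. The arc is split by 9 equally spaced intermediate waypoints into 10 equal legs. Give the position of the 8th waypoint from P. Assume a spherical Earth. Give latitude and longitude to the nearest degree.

≈ lat 25°, lon 17°

From cos δ = sin φ₁ sin φ₂ + cos φ₁ cos φ₂ cos Δλ, the central angle is δ ≈ 0.690 rad (39.5°).
Interpolate at f = 8/10 with slerp weights a = sin((1−f)δ)/sin δ ≈ 0.216, b = sin(fδ)/sin δ ≈ 0.824.
p = a·p₁ + b·p₂ ≈ (0.869, 0.261, 0.421); φ = arcsin(p_z) ≈ 24.88°, λ = atan2(p_y, p_x) ≈ 16.74°.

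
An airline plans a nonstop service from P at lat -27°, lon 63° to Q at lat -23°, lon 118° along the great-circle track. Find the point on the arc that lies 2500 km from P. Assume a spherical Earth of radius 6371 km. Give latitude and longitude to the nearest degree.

From cos δ = sin φ₁ sin φ₂ + cos φ₁ cos φ₂ cos Δλ, the central angle is δ ≈ 0.866 rad (49.6°). The total great-circle distance is δ·R ≈ 0.866 × 6371 ≈ 5518 km, so the target fraction is f = 2500/5518 ≈ 0.453.
Interpolate at f ≈ 0.453 with slerp weights a = sin((1−f)δ)/sin δ ≈ 0.599, b = sin(fδ)/sin δ ≈ 0.502.
p = a·p₁ + b·p₂ ≈ (0.025, 0.883, -0.468); φ = arcsin(p_z) ≈ -27.90°, λ = atan2(p_y, p_x) ≈ 88.36°.

≈ lat -28°, lon 88°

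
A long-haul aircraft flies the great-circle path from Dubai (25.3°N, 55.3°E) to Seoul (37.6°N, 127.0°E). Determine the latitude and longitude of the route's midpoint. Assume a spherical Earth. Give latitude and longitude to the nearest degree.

≈ 37°N, 88°E

Write both endpoints as unit vectors p₁, p₂ with components (cos φ cos λ, cos φ sin λ, sin φ).
The central angle between the endpoints is δ = arccos(p₁·p₂) ≈ 1.064 rad (60.9°).
Interpolate at f = 1/2 with slerp weights a = sin((1−f)δ)/sin δ ≈ 0.580, b = sin(fδ)/sin δ ≈ 0.580.
p = a·p₁ + b·p₂ ≈ (0.022, 0.798, 0.602); φ = arcsin(p_z) ≈ 37.01°, λ = atan2(p_y, p_x) ≈ 88.42°.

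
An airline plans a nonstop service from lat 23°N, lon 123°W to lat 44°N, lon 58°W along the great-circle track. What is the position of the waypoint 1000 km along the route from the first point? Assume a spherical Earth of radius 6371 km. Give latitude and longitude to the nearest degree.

≈ lat 28°N, lon 115°W

Convert each endpoint to a unit vector on the sphere (x = cos φ cos λ, y = cos φ sin λ, z = sin φ).
The central angle between the endpoints is δ = arccos(p₁·p₂) ≈ 0.987 rad (56.5°). The total great-circle distance is δ·R ≈ 0.987 × 6371 ≈ 6288 km, so the target fraction is f = 1000/6288 ≈ 0.159.
Interpolate at f ≈ 0.159 with slerp weights a = sin((1−f)δ)/sin δ ≈ 0.884, b = sin(fδ)/sin δ ≈ 0.187.
p = a·p₁ + b·p₂ ≈ (-0.372, -0.797, 0.476); φ = arcsin(p_z) ≈ 28.41°, λ = atan2(p_y, p_x) ≈ -115.02°.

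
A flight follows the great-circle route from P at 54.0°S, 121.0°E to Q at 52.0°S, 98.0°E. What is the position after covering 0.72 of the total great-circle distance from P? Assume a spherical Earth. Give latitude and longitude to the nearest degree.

Convert each endpoint to a unit vector on the sphere (x = cos φ cos λ, y = cos φ sin λ, z = sin φ).
The central angle between the endpoints is δ = arccos(p₁·p₂) ≈ 0.243 rad (13.9°).
Interpolate at f = 0.72 with slerp weights a = sin((1−f)δ)/sin δ ≈ 0.283, b = sin(fδ)/sin δ ≈ 0.723.
p = a·p₁ + b·p₂ ≈ (-0.148, 0.583, -0.799); φ = arcsin(p_z) ≈ -53.00°, λ = atan2(p_y, p_x) ≈ 104.19°.

≈ 53°S, 104°E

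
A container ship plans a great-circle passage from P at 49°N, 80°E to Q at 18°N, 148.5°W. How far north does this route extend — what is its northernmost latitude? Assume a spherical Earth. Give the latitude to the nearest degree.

The great circle lies in the plane with unit normal n̂ = (p₁ × p₂)/|p₁ × p₂|.
Here n̂_z ≈ +0.475; the vertex latitude is φ_max = arccos|n̂_z| ≈ 61.6°.
Check via Clairaut: cos φ_max = |cos φ₁| · sin C = cos(49.0°)·sin(46.4°) ≈ 0.475, again giving ≈ 61.6°.

≈ 62°N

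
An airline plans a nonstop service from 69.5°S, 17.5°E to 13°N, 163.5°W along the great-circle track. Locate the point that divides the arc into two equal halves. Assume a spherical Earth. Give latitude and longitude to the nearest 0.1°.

From cos δ = sin φ₁ sin φ₂ + cos φ₁ cos φ₂ cos Δλ, the central angle is δ ≈ 2.155 rad (123.5°).
Interpolate at f = 1/2 with slerp weights a = sin((1−f)δ)/sin δ ≈ 1.056, b = sin(fδ)/sin δ ≈ 1.056.
p = a·p₁ + b·p₂ ≈ (-0.634, -0.181, -0.752); φ = arcsin(p_z) ≈ -48.75°, λ = atan2(p_y, p_x) ≈ -164.06°.

≈ 48.7°S, 164.1°W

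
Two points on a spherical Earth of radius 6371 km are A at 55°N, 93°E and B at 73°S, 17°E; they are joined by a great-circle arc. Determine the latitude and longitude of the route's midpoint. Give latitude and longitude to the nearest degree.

Write both endpoints as unit vectors p₁, p₂ with components (cos φ cos λ, cos φ sin λ, sin φ).
The central angle between the endpoints is δ = arccos(p₁·p₂) ≈ 2.408 rad (138.0°).
Interpolate at f = 1/2 with slerp weights a = sin((1−f)δ)/sin δ ≈ 1.394, b = sin(fδ)/sin δ ≈ 1.394.
p = a·p₁ + b·p₂ ≈ (0.348, 0.918, -0.191); φ = arcsin(p_z) ≈ -11.02°, λ = atan2(p_y, p_x) ≈ 69.24°.

≈ 11°S, 69°E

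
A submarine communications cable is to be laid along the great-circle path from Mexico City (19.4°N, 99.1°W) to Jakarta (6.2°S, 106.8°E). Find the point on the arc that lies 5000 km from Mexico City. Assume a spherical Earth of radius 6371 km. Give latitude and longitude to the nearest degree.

≈ 31°N, 148°W

Convert each endpoint to a unit vector on the sphere (x = cos φ cos λ, y = cos φ sin λ, z = sin φ).
The central angle between the endpoints is δ = arccos(p₁·p₂) ≈ 2.645 rad (151.6°). The total great-circle distance is δ·R ≈ 2.645 × 6371 ≈ 16854 km, so the target fraction is f = 5000/16854 ≈ 0.297.
Interpolate at f ≈ 0.297 with slerp weights a = sin((1−f)δ)/sin δ ≈ 2.013, b = sin(fδ)/sin δ ≈ 1.484.
p = a·p₁ + b·p₂ ≈ (-0.727, -0.462, 0.508); φ = arcsin(p_z) ≈ 30.55°, λ = atan2(p_y, p_x) ≈ -147.56°.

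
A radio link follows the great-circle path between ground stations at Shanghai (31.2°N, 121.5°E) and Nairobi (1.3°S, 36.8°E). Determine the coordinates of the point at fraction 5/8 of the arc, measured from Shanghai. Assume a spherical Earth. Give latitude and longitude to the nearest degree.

≈ (15°N, 65°E)

Convert each endpoint to a unit vector on the sphere (x = cos φ cos λ, y = cos φ sin λ, z = sin φ).
The central angle between the endpoints is δ = arccos(p₁·p₂) ≈ 1.504 rad (86.1°).
Interpolate at f = 5/8 with slerp weights a = sin((1−f)δ)/sin δ ≈ 0.536, b = sin(fδ)/sin δ ≈ 0.809.
p = a·p₁ + b·p₂ ≈ (0.408, 0.875, 0.259); φ = arcsin(p_z) ≈ 15.02°, λ = atan2(p_y, p_x) ≈ 64.99°.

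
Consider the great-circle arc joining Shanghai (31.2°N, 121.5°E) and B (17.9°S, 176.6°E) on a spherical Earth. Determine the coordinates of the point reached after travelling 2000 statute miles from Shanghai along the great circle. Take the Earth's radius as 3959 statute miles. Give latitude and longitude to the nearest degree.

Write both endpoints as unit vectors p₁, p₂ with components (cos φ cos λ, cos φ sin λ, sin φ).
The central angle between the endpoints is δ = arccos(p₁·p₂) ≈ 1.259 rad (72.2°). The total great-circle distance is δ·R ≈ 1.259 × 3959 ≈ 4986 mi, so the target fraction is f = 2000/4986 ≈ 0.401.
Interpolate at f ≈ 0.401 with slerp weights a = sin((1−f)δ)/sin δ ≈ 0.719, b = sin(fδ)/sin δ ≈ 0.508.
p = a·p₁ + b·p₂ ≈ (-0.804, 0.553, 0.216); φ = arcsin(p_z) ≈ 12.49°, λ = atan2(p_y, p_x) ≈ 145.48°.

≈ (12°N, 145°E)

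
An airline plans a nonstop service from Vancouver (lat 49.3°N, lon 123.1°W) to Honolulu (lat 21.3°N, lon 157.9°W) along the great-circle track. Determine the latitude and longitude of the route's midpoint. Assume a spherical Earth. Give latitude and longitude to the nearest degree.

From cos δ = sin φ₁ sin φ₂ + cos φ₁ cos φ₂ cos Δλ, the central angle is δ ≈ 0.685 rad (39.3°).
Interpolate at f = 1/2 with slerp weights a = sin((1−f)δ)/sin δ ≈ 0.531, b = sin(fδ)/sin δ ≈ 0.531.
p = a·p₁ + b·p₂ ≈ (-0.647, -0.476, 0.595); φ = arcsin(p_z) ≈ 36.53°, λ = atan2(p_y, p_x) ≈ -143.67°.

≈ lat 37°N, lon 144°W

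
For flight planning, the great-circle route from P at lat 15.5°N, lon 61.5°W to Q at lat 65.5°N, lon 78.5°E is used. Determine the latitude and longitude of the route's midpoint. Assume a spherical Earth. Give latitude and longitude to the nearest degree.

≈ lat 59°N, lon 39°W

Write both endpoints as unit vectors p₁, p₂ with components (cos φ cos λ, cos φ sin λ, sin φ).
The central angle between the endpoints is δ = arccos(p₁·p₂) ≈ 1.634 rad (93.6°).
Interpolate at f = 1/2 with slerp weights a = sin((1−f)δ)/sin δ ≈ 0.730, b = sin(fδ)/sin δ ≈ 0.730.
p = a·p₁ + b·p₂ ≈ (0.396, -0.322, 0.860); φ = arcsin(p_z) ≈ 59.31°, λ = atan2(p_y, p_x) ≈ -39.08°.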